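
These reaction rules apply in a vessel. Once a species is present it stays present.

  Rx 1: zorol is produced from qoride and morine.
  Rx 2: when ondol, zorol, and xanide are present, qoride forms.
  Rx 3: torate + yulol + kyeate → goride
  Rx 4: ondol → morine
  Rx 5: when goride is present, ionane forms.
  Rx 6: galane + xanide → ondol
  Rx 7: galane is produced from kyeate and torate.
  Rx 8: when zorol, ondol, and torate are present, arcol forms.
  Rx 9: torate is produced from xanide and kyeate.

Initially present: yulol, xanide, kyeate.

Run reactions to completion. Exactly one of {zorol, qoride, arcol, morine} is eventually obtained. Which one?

morine

xanide and kyeate present → torate forms (Rx 9).
kyeate and torate present → galane forms (Rx 7).
galane and xanide present → ondol forms (Rx 6).
ondol present → morine forms (Rx 4).
zorol would need qoride and morine (Rx 1), but qoride never forms. arcol would need zorol, ondol, and torate (Rx 8), but zorol never forms. qoride would need ondol, zorol, and xanide (Rx 2), but zorol never forms.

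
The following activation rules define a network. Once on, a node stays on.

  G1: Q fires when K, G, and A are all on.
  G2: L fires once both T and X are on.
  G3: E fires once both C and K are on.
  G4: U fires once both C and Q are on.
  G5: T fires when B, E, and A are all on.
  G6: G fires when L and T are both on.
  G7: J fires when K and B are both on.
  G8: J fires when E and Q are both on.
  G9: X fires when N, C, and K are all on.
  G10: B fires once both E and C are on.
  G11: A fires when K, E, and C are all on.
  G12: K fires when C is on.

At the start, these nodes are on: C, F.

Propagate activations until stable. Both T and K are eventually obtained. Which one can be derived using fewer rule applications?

K: C is on, so K fires (G12). [1 rule application]
T: C is on, so K fires (G12). G3: C and K on → E on. G11: K, E, and C on → A on. G10: E and C on → B on. G5: B, E, and A on → T on. [5 rule applications]
K needs fewer.

K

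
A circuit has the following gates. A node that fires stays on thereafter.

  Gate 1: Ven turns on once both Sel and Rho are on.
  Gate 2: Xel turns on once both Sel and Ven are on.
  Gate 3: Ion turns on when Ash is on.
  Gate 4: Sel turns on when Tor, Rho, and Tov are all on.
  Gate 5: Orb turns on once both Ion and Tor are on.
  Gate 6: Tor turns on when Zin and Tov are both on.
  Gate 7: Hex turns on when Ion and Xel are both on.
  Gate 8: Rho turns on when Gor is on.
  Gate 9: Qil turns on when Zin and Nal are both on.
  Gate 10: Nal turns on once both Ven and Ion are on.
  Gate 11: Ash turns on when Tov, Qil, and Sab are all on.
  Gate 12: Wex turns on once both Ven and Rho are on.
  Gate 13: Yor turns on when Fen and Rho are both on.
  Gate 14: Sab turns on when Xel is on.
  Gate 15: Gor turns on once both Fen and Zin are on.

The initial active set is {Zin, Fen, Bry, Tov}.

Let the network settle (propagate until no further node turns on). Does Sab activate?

Yes

Zin and Tov are on, so Tor turns on (Gate 6).
Fen and Zin are on, so Gor turns on (Gate 15).
Gate 8: Gor on → Rho on.
Tor, Rho, and Tov are on, so Sel turns on (Gate 4).
Gate 1: Sel and Rho on → Ven on.
Gate 2: Sel and Ven on → Xel on.
Gate 14: Xel on → Sab on.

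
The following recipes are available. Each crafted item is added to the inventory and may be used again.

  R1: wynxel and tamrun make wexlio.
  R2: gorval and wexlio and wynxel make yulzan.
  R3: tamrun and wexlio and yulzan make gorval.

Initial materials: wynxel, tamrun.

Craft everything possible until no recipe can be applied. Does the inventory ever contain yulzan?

yulzan would need gorval, wexlio, and wynxel (R2), but gorval is never obtained.

No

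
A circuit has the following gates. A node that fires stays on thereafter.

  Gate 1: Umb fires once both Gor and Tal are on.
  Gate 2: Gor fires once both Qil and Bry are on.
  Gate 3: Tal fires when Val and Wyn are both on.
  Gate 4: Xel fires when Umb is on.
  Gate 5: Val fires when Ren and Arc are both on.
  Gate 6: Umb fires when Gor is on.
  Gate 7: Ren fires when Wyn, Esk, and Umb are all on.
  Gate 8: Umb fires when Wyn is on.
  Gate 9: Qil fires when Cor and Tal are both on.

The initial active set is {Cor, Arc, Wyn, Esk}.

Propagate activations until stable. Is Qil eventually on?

Wyn is on, so Umb fires (Gate 8).
Gate 7: Wyn, Esk, and Umb on → Ren on.
Ren and Arc are on, so Val fires (Gate 5).
Val and Wyn are on, so Tal fires (Gate 3).
Cor and Tal are on, so Qil fires (Gate 9).

Yes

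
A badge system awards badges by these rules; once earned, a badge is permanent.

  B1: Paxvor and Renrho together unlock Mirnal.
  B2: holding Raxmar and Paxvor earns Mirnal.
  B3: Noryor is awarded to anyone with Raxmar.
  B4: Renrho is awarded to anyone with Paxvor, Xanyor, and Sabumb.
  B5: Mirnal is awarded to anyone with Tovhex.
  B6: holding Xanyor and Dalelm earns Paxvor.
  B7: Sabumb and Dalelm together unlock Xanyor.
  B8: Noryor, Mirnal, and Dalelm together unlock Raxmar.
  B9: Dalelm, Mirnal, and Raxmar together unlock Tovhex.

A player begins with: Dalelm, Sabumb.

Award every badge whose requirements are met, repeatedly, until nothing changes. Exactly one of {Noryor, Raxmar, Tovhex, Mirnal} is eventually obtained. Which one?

Mirnal

With Sabumb and Dalelm, Xanyor is earned (B7).
With Xanyor and Dalelm, Paxvor is earned (B6).
With Paxvor, Xanyor, and Sabumb, Renrho is earned (B4).
With Paxvor and Renrho, Mirnal is earned (B1).
Tovhex would need Dalelm, Mirnal, and Raxmar (B9), but Raxmar is never earned. Noryor would need Raxmar (B3), but Raxmar is never earned. Raxmar would need Noryor, Mirnal, and Dalelm (B8), but Noryor is never earned.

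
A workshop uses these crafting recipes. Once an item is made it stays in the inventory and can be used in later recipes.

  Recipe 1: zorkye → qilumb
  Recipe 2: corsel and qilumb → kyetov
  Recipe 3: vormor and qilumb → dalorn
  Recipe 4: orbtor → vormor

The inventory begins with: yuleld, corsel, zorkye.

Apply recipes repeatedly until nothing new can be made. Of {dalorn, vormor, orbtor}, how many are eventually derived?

dalorn would need vormor and qilumb (Recipe 3), but vormor is never obtained.
vormor would need orbtor (Recipe 4), but orbtor is never obtained.
No rule produces orbtor, and it is not given.
None of the 3 are reached.

0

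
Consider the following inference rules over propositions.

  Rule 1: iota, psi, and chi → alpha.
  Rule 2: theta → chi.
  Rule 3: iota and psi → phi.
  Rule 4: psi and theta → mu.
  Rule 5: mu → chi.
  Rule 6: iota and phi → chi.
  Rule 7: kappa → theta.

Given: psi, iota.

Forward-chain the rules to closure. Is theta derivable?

theta would need kappa (Rule 7), but kappa is never established.

No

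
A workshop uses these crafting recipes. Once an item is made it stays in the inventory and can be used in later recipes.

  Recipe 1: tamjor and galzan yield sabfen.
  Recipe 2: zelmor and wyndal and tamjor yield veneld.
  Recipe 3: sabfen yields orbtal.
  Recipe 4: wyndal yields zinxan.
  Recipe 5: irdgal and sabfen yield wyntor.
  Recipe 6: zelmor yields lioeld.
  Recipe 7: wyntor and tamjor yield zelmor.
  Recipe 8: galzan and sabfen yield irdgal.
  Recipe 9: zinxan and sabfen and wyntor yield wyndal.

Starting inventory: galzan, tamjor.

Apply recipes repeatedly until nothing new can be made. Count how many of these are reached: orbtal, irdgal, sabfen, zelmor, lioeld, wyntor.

6

tamjor and galzan → sabfen (Recipe 1).
galzan and sabfen → irdgal (Recipe 8).
sabfen → orbtal (Recipe 3).
Using Recipe 5, irdgal and sabfen make wyntor.
Using Recipe 7, wyntor and tamjor make zelmor.
zelmor → lioeld (Recipe 6).
orbtal: reached.
irdgal: reached.
sabfen: reached.
zelmor: reached.
lioeld: reached.
wyntor: reached.
All 6 are reached.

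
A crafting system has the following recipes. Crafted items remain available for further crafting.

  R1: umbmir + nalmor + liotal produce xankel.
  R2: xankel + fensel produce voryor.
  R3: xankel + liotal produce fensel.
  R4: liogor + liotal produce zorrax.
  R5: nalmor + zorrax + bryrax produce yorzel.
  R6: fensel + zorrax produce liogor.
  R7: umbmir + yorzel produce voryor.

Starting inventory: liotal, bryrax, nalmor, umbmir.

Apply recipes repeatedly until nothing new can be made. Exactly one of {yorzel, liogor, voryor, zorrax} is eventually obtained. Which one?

Using R1, umbmir, nalmor, and liotal make xankel.
Using R3, xankel and liotal make fensel.
xankel + fensel → voryor (R2).
yorzel would need nalmor, zorrax, and bryrax (R5), but zorrax is never obtained. liogor would need fensel and zorrax (R6), but zorrax is never obtained. zorrax would need liogor and liotal (R4), but liogor is never obtained.

voryor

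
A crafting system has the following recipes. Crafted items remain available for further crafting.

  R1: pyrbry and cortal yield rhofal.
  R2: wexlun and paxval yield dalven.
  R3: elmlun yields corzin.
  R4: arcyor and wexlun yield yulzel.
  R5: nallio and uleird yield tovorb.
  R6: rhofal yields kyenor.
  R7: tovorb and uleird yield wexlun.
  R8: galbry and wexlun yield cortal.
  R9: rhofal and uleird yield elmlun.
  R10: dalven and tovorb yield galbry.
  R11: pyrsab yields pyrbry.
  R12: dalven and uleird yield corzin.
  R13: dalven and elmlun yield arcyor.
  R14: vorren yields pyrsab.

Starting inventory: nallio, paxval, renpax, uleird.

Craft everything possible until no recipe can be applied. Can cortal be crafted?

nallio and uleird → tovorb (R5).
tovorb and uleird → wexlun (R7).
Using R2, wexlun and paxval make dalven.
dalven and tovorb → galbry (R10).
galbry and wexlun → cortal (R8).

Yes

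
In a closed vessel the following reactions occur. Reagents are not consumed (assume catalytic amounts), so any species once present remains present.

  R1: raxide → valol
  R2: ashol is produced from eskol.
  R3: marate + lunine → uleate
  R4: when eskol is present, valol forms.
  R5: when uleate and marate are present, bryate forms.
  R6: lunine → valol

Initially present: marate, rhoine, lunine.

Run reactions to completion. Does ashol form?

No

ashol would need eskol (R2), but eskol never forms.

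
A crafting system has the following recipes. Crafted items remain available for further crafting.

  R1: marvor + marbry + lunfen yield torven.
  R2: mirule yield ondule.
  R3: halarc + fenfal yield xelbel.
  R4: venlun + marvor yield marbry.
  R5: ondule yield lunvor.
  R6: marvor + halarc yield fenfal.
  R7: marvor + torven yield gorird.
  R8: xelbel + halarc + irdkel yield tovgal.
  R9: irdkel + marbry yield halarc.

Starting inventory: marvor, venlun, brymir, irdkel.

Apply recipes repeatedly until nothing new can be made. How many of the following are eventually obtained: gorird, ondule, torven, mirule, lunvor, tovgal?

Using R4, venlun and marvor make marbry.
Using R9, irdkel and marbry make halarc.
marvor + halarc → fenfal (R6).
Using R3, halarc and fenfal make xelbel.
xelbel + halarc + irdkel → tovgal (R8).
gorird would need marvor and torven (R7), but torven is never obtained.
ondule would need mirule (R2), but mirule is never obtained.
torven would need marvor, marbry, and lunfen (R1), but lunfen is never obtained.
No rule produces mirule, and it is not given.
lunvor would need ondule (R5), but ondule is never obtained.
tovgal: reached.
Reached: tovgal — 1 of the 6.

1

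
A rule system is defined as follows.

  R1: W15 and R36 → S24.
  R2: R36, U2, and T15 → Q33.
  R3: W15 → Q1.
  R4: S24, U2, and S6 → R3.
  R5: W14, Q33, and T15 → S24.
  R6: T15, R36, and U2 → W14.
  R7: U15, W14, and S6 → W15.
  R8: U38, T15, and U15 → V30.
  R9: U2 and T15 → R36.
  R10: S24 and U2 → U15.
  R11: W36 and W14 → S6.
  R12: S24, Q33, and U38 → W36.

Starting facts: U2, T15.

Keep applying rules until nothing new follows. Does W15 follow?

W15 would need U15, W14, and S6 (R7), but S6 is never established.

No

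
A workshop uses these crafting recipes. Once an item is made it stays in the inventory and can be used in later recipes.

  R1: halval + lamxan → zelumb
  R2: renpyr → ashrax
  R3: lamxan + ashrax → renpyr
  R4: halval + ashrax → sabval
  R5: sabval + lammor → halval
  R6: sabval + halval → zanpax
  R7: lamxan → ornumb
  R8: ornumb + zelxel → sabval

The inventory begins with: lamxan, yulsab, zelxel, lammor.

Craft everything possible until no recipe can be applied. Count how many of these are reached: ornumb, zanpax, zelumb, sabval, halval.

5

lamxan → ornumb (R7).
ornumb + zelxel → sabval (R8).
Using R5, sabval and lammor make halval.
Using R6, sabval and halval make zanpax.
halval + lamxan → zelumb (R1).
ornumb: reached.
zanpax: reached.
zelumb: reached.
sabval: reached.
halval: reached.
All 5 are reached.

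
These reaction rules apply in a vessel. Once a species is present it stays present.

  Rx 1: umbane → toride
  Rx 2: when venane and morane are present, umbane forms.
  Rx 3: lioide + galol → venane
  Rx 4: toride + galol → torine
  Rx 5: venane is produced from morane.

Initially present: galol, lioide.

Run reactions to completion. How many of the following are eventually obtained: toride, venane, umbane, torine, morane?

1

lioide and galol present → venane forms (Rx 3).
toride would need umbane (Rx 1), but umbane never forms.
venane: reached.
umbane would need venane and morane (Rx 2), but morane never forms.
torine would need toride and galol (Rx 4), but toride never forms.
No rule produces morane, and it is not given.
Reached: venane — 1 of the 5.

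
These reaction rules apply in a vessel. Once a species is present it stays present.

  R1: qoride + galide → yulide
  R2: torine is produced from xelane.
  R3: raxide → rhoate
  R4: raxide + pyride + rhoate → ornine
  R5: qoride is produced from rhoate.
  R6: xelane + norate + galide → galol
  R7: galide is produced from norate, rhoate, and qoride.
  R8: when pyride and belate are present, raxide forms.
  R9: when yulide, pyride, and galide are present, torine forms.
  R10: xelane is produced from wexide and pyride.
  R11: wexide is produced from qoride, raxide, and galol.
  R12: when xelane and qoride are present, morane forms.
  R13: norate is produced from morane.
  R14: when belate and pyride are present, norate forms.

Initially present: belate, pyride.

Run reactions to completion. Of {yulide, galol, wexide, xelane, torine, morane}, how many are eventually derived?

2

belate and pyride present → norate forms (R14).
pyride and belate present → raxide forms (R8).
raxide present → rhoate forms (R3).
rhoate present → qoride forms (R5).
norate, rhoate, and qoride present → galide forms (R7).
qoride and galide present → yulide forms (R1).
yulide, pyride, and galide present → torine forms (R9).
yulide: reached.
galol would need xelane, norate, and galide (R6), but xelane never forms.
wexide would need qoride, raxide, and galol (R11), but galol never forms.
xelane would need wexide and pyride (R10), but wexide never forms.
torine: reached.
morane would need xelane and qoride (R12), but xelane never forms.
Reached: yulide and torine — 2 of the 6.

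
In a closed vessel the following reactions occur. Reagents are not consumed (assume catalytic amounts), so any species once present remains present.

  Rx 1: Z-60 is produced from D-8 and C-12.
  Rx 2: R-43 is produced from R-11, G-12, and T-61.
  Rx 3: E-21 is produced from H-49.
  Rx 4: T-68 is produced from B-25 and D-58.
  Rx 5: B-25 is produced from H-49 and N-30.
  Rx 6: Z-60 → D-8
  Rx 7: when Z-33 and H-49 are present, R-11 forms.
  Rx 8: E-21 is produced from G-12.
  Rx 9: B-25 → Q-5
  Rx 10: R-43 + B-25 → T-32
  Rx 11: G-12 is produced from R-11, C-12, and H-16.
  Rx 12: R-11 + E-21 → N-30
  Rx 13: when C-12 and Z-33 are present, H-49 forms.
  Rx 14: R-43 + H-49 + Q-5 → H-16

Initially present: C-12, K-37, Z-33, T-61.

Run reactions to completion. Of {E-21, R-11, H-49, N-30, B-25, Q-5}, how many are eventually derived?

6

C-12 and Z-33 present → H-49 forms (Rx 13).
H-49 present → E-21 forms (Rx 3).
Z-33 and H-49 present → R-11 forms (Rx 7).
R-11 and E-21 present → N-30 forms (Rx 12).
H-49 and N-30 present → B-25 forms (Rx 5).
B-25 present → Q-5 forms (Rx 9).
E-21: reached.
R-11: reached.
H-49: reached.
N-30: reached.
B-25: reached.
Q-5: reached.
All 6 are reached.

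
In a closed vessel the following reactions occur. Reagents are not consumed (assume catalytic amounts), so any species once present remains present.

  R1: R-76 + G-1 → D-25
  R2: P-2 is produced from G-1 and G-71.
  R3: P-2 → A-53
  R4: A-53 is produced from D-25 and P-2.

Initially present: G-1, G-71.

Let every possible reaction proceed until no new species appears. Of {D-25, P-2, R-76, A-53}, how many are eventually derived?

2

G-1 and G-71 present → P-2 forms (R2).
P-2 present → A-53 forms (R3).
D-25 would need R-76 and G-1 (R1), but R-76 never forms.
P-2: reached.
No rule produces R-76, and it is not given.
A-53: reached.
Reached: P-2 and A-53 — 2 of the 4.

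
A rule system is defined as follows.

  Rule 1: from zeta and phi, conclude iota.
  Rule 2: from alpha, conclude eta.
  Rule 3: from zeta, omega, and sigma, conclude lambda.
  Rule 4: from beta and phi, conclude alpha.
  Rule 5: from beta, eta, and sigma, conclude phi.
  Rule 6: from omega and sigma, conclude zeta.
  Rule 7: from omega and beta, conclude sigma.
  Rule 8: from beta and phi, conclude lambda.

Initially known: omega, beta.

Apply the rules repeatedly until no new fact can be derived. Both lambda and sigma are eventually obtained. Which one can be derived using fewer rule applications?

sigma: omega and beta hold, so sigma follows (Rule 7). [1 rule application]
lambda: From omega and beta, Rule 7 gives sigma. omega and sigma hold, so zeta follows (Rule 6). From zeta, omega, and sigma, Rule 3 gives lambda. [3 rule applications]
sigma needs fewer.

sigma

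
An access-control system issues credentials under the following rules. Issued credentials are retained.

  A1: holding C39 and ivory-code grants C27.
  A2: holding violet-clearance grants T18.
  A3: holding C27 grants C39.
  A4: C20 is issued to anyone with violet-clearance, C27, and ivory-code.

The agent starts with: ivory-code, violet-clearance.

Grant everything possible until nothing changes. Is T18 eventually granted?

Yes

Holding violet-clearance grants T18 (A2).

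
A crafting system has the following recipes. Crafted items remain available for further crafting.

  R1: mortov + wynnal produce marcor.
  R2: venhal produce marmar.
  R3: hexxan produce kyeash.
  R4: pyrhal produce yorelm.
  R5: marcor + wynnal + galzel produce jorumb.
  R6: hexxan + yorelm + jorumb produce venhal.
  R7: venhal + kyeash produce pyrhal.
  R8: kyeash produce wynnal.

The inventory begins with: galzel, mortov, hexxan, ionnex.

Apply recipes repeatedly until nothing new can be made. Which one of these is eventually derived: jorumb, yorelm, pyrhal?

jorumb

Using R3, hexxan makes kyeash.
Using R8, kyeash makes wynnal.
Using R1, mortov and wynnal make marcor.
marcor + wynnal + galzel → jorumb (R5).
yorelm would need pyrhal (R4), but pyrhal is never obtained. pyrhal would need venhal and kyeash (R7), but venhal is never obtained.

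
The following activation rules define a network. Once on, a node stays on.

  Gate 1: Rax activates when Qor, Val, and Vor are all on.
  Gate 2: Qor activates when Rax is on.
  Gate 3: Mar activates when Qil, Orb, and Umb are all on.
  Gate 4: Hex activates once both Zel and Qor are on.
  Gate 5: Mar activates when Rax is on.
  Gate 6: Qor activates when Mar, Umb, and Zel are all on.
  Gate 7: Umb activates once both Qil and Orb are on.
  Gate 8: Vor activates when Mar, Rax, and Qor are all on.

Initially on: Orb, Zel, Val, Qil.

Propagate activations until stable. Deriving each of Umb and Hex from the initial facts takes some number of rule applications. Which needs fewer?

Umb

Umb: Qil and Orb are on, so Umb activates (Gate 7). [1 rule application]
Hex: Gate 7: Qil and Orb on → Umb on. Gate 3: Qil, Orb, and Umb on → Mar on. Mar, Umb, and Zel are on, so Qor activates (Gate 6). Gate 4: Zel and Qor on → Hex on. [4 rule applications]
Umb needs fewer.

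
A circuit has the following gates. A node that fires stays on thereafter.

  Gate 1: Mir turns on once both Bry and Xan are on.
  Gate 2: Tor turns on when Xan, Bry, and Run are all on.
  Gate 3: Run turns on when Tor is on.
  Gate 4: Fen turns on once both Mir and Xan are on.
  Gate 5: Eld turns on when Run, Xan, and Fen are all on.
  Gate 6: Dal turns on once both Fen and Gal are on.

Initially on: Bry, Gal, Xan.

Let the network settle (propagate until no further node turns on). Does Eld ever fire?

Eld would need Run, Xan, and Fen (Gate 5), but Run never turns on.

No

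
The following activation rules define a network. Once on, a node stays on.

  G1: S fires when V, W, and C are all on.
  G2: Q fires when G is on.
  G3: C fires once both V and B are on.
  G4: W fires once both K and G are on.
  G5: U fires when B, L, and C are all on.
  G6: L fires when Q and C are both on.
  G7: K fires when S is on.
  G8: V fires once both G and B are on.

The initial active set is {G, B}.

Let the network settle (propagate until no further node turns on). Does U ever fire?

G and B are on, so V fires (G8).
G is on, so Q fires (G2).
V and B are on, so C fires (G3).
G6: Q and C on → L on.
B, L, and C are on, so U fires (G5).

Yes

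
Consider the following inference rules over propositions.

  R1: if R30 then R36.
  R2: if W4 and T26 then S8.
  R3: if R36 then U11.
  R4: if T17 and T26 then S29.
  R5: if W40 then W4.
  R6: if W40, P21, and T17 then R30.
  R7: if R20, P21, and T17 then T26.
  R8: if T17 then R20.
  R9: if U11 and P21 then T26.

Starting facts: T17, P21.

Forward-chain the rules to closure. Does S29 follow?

T17 holds, so R20 follows (R8).
R20, P21, and T17 hold, so T26 follows (R7).
From T17 and T26, R4 gives S29.

Yes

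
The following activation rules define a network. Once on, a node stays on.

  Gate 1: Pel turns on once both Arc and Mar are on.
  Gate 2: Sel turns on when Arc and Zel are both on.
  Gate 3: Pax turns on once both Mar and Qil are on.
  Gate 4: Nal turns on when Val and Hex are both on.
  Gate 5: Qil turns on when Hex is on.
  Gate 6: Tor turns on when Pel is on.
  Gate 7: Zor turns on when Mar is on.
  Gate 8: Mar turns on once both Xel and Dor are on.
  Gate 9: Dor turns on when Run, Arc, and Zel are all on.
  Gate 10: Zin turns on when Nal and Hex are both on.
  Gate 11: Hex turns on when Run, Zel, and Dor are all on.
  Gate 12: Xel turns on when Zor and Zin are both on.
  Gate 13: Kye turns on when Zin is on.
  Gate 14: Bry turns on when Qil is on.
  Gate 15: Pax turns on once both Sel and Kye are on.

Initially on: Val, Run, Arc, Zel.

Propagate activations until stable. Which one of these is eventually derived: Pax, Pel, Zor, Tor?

Gate 9: Run, Arc, and Zel on → Dor on.
Gate 2: Arc and Zel on → Sel on.
Run, Zel, and Dor are on, so Hex turns on (Gate 11).
Val and Hex are on, so Nal turns on (Gate 4).
Nal and Hex are on, so Zin turns on (Gate 10).
Zin is on, so Kye turns on (Gate 13).
Sel and Kye are on, so Pax turns on (Gate 15).
Pel would need Arc and Mar (Gate 1), but Mar never turns on. Tor would need Pel (Gate 6), but Pel never turns on. Zor would need Mar (Gate 7), but Mar never turns on.

Pax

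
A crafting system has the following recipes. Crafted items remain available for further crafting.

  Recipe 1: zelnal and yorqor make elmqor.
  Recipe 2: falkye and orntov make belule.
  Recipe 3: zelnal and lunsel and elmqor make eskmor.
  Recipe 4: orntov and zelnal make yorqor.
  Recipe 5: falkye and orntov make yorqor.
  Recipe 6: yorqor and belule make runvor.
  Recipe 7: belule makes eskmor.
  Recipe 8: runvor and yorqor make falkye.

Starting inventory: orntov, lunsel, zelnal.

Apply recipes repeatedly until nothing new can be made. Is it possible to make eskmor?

Yes

Using Recipe 4, orntov and zelnal make yorqor.
Using Recipe 1, zelnal and yorqor make elmqor.
Using Recipe 3, zelnal, lunsel, and elmqor make eskmor.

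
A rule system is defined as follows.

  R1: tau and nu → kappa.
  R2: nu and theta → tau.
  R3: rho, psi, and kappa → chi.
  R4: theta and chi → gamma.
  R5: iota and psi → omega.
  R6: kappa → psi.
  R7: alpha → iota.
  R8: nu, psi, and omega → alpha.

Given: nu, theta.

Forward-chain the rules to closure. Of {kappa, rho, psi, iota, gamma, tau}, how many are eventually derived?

nu and theta hold, so tau follows (R2).
tau and nu hold, so kappa follows (R1).
kappa holds, so psi follows (R6).
kappa: reached.
No rule produces rho, and it is not given.
psi: reached.
iota would need alpha (R7), but alpha is never established.
gamma would need theta and chi (R4), but chi is never established.
tau: reached.
Reached: kappa, psi, and tau — 3 of the 6.

3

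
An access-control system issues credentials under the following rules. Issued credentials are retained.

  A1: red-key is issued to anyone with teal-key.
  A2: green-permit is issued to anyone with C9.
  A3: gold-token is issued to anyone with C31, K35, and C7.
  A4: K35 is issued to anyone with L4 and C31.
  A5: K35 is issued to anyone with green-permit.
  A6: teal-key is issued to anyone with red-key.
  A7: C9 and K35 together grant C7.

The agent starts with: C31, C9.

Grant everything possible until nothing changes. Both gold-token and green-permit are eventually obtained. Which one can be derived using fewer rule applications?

green-permit

green-permit: Holding C9 grants green-permit (A2). [1 rule application]
gold-token: Holding C9 grants green-permit (A2). Holding green-permit grants K35 (A5). Holding C9 and K35 grants C7 (A7). Holding C31, K35, and C7 grants gold-token (A3). [4 rule applications]
green-permit needs fewer.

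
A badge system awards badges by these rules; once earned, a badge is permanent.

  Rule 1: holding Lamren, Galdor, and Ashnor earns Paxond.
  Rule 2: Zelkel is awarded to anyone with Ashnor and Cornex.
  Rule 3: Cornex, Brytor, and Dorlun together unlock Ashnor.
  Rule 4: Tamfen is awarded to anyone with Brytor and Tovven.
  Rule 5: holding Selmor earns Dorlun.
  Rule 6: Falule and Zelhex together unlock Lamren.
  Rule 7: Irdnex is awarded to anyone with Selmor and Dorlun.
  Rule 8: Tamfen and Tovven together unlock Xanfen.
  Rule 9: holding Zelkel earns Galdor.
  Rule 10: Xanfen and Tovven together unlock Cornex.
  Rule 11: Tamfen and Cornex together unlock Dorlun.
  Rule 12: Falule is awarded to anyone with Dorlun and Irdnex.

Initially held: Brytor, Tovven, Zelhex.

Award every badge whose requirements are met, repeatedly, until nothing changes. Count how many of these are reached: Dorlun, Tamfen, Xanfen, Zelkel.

4

With Brytor and Tovven, Tamfen is earned (Rule 4).
With Tamfen and Tovven, Xanfen is earned (Rule 8).
With Xanfen and Tovven, Cornex is earned (Rule 10).
With Tamfen and Cornex, Dorlun is earned (Rule 11).
With Cornex, Brytor, and Dorlun, Ashnor is earned (Rule 3).
With Ashnor and Cornex, Zelkel is earned (Rule 2).
Dorlun: reached.
Tamfen: reached.
Xanfen: reached.
Zelkel: reached.
All 4 are reached.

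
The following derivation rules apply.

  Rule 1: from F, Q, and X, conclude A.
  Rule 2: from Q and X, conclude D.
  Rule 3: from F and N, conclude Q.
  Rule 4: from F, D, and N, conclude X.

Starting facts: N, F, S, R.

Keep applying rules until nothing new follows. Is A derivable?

No

A would need F, Q, and X (Rule 1), but X is never established.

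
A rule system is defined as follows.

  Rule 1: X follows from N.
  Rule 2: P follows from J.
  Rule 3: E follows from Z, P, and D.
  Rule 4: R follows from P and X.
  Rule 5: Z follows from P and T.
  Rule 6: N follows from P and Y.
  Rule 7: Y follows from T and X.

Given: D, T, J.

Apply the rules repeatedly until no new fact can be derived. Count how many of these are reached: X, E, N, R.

J holds, so P follows (Rule 2).
P and T hold, so Z follows (Rule 5).
Z, P, and D hold, so E follows (Rule 3).
X would need N (Rule 1), but N is never established.
E: reached.
N would need P and Y (Rule 6), but Y is never established.
R would need P and X (Rule 4), but X is never established.
Reached: E — 1 of the 4.

1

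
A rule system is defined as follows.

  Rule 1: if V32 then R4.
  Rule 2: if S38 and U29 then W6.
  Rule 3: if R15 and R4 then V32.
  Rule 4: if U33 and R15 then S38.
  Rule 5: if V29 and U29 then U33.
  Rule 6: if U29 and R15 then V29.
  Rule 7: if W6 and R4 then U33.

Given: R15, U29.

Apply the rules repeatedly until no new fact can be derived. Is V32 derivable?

V32 would need R15 and R4 (Rule 3), but R4 is never established.

No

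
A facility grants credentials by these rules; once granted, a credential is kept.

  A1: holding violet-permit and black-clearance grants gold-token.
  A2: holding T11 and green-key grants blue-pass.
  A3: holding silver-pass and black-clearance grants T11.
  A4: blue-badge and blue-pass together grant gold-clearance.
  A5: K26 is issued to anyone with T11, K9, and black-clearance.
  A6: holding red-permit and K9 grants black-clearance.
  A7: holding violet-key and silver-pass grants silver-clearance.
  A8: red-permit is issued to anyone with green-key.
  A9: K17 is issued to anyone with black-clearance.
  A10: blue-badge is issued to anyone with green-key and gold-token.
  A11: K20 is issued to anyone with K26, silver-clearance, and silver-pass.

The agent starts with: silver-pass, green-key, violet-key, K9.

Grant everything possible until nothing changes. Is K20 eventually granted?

Yes

Holding violet-key and silver-pass grants silver-clearance (A7).
Holding green-key grants red-permit (A8).
Holding red-permit and K9 grants black-clearance (A6).
Holding silver-pass and black-clearance grants T11 (A3).
Holding T11, K9, and black-clearance grants K26 (A5).
Holding K26, silver-clearance, and silver-pass grants K20 (A11).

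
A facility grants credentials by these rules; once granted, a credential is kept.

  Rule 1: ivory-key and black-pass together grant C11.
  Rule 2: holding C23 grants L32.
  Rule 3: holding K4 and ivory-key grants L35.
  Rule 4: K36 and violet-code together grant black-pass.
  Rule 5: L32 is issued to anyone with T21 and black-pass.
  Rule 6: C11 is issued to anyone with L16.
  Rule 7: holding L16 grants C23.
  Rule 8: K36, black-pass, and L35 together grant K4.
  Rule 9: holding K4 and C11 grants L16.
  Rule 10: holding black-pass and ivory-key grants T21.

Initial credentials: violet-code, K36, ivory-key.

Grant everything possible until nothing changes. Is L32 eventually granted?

Yes

Holding K36 and violet-code grants black-pass (Rule 4).
Holding black-pass and ivory-key grants T21 (Rule 10).
Holding T21 and black-pass grants L32 (Rule 5).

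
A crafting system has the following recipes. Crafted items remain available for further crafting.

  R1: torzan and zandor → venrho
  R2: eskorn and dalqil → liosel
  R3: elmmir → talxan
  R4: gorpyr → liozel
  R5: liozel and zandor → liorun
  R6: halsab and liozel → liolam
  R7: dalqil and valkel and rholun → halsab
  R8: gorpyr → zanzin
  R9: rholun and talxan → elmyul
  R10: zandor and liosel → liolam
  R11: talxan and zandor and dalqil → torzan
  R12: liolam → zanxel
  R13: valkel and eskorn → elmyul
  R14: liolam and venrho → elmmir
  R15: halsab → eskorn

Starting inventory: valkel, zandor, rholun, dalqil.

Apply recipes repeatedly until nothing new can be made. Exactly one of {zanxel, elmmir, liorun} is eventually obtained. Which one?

zanxel

Using R7, dalqil, valkel, and rholun make halsab.
Using R15, halsab makes eskorn.
Using R2, eskorn and dalqil make liosel.
zandor and liosel → liolam (R10).
Using R12, liolam makes zanxel.
liorun would need liozel and zandor (R5), but liozel is never obtained. elmmir would need liolam and venrho (R14), but venrho is never obtained.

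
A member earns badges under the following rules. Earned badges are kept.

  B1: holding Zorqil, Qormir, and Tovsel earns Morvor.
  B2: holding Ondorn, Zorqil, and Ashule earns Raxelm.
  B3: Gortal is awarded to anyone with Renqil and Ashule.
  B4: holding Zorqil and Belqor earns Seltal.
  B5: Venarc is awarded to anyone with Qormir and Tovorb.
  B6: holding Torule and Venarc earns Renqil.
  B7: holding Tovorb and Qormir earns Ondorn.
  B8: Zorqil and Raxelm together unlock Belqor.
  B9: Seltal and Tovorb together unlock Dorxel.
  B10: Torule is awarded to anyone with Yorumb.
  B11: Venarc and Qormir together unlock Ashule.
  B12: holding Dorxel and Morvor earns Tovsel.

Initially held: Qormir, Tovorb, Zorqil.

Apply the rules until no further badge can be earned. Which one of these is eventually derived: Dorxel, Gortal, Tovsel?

Dorxel

With Tovorb and Qormir, Ondorn is earned (B7).
With Qormir and Tovorb, Venarc is earned (B5).
With Venarc and Qormir, Ashule is earned (B11).
With Ondorn, Zorqil, and Ashule, Raxelm is earned (B2).
With Zorqil and Raxelm, Belqor is earned (B8).
With Zorqil and Belqor, Seltal is earned (B4).
With Seltal and Tovorb, Dorxel is earned (B9).
Gortal would need Renqil and Ashule (B3), but Renqil is never earned. Tovsel would need Dorxel and Morvor (B12), but Morvor is never earned.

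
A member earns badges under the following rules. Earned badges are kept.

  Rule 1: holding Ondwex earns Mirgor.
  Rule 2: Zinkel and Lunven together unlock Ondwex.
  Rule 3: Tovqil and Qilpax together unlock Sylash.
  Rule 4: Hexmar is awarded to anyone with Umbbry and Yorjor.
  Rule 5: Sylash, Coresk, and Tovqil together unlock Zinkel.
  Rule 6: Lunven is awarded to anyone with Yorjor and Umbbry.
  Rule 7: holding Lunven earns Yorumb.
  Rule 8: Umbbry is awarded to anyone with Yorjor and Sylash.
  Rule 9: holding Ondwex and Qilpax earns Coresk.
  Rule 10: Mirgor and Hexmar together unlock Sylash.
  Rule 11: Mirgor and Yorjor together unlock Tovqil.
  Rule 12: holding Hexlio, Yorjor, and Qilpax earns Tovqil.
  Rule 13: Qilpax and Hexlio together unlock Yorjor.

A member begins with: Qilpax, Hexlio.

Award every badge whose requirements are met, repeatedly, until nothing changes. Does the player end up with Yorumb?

With Qilpax and Hexlio, Yorjor is earned (Rule 13).
With Hexlio, Yorjor, and Qilpax, Tovqil is earned (Rule 12).
With Tovqil and Qilpax, Sylash is earned (Rule 3).
With Yorjor and Sylash, Umbbry is earned (Rule 8).
With Yorjor and Umbbry, Lunven is earned (Rule 6).
With Lunven, Yorumb is earned (Rule 7).

Yes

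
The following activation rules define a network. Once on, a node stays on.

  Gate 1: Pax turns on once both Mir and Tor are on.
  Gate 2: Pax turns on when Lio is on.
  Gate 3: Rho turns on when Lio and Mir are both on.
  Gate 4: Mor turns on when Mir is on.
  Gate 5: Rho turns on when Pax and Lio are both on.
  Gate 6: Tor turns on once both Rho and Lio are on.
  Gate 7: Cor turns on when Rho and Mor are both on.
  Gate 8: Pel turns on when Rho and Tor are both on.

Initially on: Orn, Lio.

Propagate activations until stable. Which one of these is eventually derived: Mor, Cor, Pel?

Lio is on, so Pax turns on (Gate 2).
Pax and Lio are on, so Rho turns on (Gate 5).
Gate 6: Rho and Lio on → Tor on.
Gate 8: Rho and Tor on → Pel on.
Mor would need Mir (Gate 4), but Mir never turns on. Cor would need Rho and Mor (Gate 7), but Mor never turns on.

Pel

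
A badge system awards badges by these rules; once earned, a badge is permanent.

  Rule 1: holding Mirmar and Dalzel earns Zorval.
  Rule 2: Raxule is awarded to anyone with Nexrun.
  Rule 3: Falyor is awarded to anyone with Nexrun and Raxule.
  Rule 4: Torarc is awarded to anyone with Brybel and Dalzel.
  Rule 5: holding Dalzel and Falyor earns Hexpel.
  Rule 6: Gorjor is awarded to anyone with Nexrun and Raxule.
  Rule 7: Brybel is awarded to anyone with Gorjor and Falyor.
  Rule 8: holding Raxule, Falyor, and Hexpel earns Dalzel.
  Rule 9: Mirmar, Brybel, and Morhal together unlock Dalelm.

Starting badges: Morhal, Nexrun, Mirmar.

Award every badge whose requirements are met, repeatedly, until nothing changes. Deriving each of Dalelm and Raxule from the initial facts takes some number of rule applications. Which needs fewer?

Raxule: With Nexrun, Raxule is earned (Rule 2). [1 rule application]
Dalelm: With Nexrun, Raxule is earned (Rule 2). With Nexrun and Raxule, Falyor is earned (Rule 3). With Nexrun and Raxule, Gorjor is earned (Rule 6). With Gorjor and Falyor, Brybel is earned (Rule 7). With Mirmar, Brybel, and Morhal, Dalelm is earned (Rule 9). [5 rule applications]
Raxule needs fewer.

Raxule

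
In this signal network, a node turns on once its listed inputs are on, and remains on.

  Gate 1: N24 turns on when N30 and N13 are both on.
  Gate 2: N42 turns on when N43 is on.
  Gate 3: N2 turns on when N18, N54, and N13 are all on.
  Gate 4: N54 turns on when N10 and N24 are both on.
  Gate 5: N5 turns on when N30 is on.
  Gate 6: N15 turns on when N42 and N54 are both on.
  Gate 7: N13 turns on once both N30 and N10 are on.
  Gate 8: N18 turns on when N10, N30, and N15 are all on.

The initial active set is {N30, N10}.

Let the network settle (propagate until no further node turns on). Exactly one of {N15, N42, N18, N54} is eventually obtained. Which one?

Gate 7: N30 and N10 on → N13 on.
Gate 1: N30 and N13 on → N24 on.
Gate 4: N10 and N24 on → N54 on.
N18 would need N10, N30, and N15 (Gate 8), but N15 never turns on. N42 would need N43 (Gate 2), but N43 never turns on. N15 would need N42 and N54 (Gate 6), but N42 never turns on.

N54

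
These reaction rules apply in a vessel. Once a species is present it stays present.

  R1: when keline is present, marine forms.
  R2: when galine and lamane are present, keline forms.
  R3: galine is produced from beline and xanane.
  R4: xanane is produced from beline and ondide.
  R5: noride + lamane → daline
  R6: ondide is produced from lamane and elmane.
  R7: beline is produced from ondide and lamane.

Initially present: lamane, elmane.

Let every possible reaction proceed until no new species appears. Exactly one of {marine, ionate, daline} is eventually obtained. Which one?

lamane and elmane present → ondide forms (R6).
ondide and lamane present → beline forms (R7).
beline and ondide present → xanane forms (R4).
beline and xanane present → galine forms (R3).
galine and lamane present → keline forms (R2).
keline present → marine forms (R1).
No rule produces ionate, and it is not given. daline would need noride and lamane (R5), but noride never forms.

marine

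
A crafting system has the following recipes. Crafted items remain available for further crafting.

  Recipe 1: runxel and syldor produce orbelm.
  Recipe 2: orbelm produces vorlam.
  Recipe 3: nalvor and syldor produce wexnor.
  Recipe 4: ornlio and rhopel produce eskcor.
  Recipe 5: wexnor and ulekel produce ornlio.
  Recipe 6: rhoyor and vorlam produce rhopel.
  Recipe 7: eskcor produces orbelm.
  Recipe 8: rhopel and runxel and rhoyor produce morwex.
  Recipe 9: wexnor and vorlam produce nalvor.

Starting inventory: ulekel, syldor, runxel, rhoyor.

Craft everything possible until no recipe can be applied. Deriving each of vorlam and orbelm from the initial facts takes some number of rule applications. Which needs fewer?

orbelm: runxel and syldor → orbelm (Recipe 1). [1 rule application]
vorlam: runxel and syldor → orbelm (Recipe 1). orbelm → vorlam (Recipe 2). [2 rule applications]
orbelm needs fewer.

orbelm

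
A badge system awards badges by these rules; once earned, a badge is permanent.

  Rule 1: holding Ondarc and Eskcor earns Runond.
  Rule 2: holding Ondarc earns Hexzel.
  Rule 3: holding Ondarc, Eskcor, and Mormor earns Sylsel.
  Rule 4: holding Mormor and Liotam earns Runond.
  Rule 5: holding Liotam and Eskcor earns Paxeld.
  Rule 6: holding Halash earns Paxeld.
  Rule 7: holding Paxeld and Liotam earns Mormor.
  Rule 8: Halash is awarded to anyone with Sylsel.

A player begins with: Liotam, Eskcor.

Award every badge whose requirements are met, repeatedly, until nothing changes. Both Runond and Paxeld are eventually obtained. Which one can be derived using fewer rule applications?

Paxeld: With Liotam and Eskcor, Paxeld is earned (Rule 5). [1 rule application]
Runond: With Liotam and Eskcor, Paxeld is earned (Rule 5). With Paxeld and Liotam, Mormor is earned (Rule 7). With Mormor and Liotam, Runond is earned (Rule 4). [3 rule applications]
Paxeld needs fewer.

Paxeld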